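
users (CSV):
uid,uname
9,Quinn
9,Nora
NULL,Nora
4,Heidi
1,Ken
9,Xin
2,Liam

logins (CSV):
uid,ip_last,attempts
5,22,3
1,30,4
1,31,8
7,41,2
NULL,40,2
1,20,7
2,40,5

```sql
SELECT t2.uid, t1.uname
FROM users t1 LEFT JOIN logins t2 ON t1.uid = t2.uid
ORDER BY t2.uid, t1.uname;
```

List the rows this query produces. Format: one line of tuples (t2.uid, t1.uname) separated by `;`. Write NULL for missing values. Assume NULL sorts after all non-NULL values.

(1, Ken); (1, Ken); (1, Ken); (2, Liam); (NULL, Heidi); (NULL, Nora); (NULL, Nora); (NULL, Quinn); (NULL, Xin)

LEFT JOIN keeps every row from `users`; unmatched rows get NULL for `logins`'s columns.
Matching on t1.uid = t2.uid. A NULL in a compared column never satisfies the condition.
- t1 (uid=9) has no partner → padded with NULL.
- t1 (uid=9) has no partner → padded with NULL.
- t1 (uid=NULL) has no partner → padded with NULL.
- t1 (uid=4) has no partner → padded with NULL.
- t1 (uid=1) pairs with 3 row(s) of t2.
- t1 (uid=9) has no partner → padded with NULL.
- t1 (uid=2) pairs with 1 row(s) of t2.
After projecting and ordering:
t2.uid | t1.uname
1 | Ken
1 | Ken
1 | Ken
2 | Liam
NULL | Heidi
NULL | Nora
NULL | Nora
NULL | Quinn
NULL | Xin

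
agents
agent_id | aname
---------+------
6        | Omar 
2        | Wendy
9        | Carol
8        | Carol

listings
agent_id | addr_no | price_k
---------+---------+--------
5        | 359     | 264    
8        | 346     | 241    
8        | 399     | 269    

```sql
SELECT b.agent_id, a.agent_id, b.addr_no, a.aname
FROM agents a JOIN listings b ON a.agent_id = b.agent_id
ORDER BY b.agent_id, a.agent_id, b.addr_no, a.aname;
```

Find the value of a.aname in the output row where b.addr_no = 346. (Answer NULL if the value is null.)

INNER JOIN keeps only pairs where the ON condition holds.
Matching on a.agent_id = b.agent_id.
Matched pairs: 2.

Carol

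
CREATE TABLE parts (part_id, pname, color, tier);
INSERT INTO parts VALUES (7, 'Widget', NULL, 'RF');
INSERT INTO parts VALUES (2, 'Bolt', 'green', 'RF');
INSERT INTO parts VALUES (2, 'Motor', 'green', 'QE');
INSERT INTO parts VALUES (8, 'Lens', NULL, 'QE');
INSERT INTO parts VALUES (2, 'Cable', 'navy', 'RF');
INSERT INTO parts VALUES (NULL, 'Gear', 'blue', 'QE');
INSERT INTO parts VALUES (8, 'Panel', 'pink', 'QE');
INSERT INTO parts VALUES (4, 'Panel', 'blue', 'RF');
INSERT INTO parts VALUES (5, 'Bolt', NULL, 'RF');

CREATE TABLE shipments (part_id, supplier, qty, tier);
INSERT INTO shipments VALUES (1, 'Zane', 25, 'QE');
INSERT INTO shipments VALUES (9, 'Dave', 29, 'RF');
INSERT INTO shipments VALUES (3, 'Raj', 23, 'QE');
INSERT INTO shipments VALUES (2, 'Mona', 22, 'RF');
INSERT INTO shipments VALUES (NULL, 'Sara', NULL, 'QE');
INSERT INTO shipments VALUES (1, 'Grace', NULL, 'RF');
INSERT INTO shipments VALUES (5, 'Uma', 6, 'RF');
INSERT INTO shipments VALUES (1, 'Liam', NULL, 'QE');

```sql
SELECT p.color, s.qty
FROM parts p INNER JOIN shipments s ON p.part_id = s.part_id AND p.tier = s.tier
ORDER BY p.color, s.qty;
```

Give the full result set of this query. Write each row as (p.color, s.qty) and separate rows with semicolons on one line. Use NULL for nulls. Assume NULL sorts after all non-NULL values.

(green, 22); (navy, 22); (NULL, 6)

INNER JOIN keeps only pairs where the ON condition holds.
Matching on p.part_id = s.part_id AND p.tier = s.tier. A NULL in a compared column never satisfies the condition.
- p row (part_id=7, tier=RF): no match → dropped.
- p row (part_id=2, tier=RF): matches 1 s row(s) → 1 output row(s).
- p row (part_id=2, tier=QE): no match → dropped.
- p row (part_id=8, tier=QE): no match → dropped.
- p row (part_id=2, tier=RF): matches 1 s row(s) → 1 output row(s).
- p row (part_id=NULL, tier=QE): no match → dropped.
- p row (part_id=8, tier=QE): no match → dropped.
- p row (part_id=4, tier=RF): no match → dropped.
- p row (part_id=5, tier=RF): matches 1 s row(s) → 1 output row(s).
After projecting and ordering:
p.color | s.qty
green | 22
navy | 22
NULL | 6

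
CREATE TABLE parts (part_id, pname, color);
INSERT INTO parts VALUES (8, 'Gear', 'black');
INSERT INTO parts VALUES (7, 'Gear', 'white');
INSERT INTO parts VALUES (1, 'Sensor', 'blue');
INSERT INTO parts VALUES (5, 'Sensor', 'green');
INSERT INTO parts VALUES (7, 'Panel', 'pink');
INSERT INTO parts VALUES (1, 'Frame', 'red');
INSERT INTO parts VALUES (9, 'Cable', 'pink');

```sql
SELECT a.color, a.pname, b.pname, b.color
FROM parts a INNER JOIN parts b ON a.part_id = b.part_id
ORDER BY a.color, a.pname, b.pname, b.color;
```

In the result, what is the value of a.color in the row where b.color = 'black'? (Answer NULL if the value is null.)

INNER JOIN keeps only pairs where the ON condition holds.
Matching on a.part_id = b.part_id.
- a (part_id=8) pairs with 1 row(s) of b.
- a (part_id=7) pairs with 2 row(s) of b.
- a (part_id=1) pairs with 2 row(s) of b.
- a (part_id=5) pairs with 1 row(s) of b.
- a (part_id=7) pairs with 2 row(s) of b.
- a (part_id=1) pairs with 2 row(s) of b.
- a (part_id=9) pairs with 1 row(s) of b.

black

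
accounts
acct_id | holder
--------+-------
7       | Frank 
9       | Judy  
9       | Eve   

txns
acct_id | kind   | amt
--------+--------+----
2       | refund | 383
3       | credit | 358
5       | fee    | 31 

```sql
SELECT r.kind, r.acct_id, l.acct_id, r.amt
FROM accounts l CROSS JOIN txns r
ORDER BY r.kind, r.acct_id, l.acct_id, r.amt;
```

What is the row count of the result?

9

CROSS JOIN pairs every row of `accounts` with every row of `txns`: 3 × 3 = 9 rows.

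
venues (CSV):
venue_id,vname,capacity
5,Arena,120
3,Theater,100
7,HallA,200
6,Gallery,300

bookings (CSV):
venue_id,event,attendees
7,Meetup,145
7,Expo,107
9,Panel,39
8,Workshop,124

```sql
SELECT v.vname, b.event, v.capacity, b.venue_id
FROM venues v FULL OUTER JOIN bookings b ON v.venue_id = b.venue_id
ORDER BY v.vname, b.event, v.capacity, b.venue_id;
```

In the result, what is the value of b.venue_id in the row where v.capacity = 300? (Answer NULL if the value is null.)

FULL OUTER JOIN keeps every row from both sides; unmatched rows get NULL for the other side's columns.
Matching on v.venue_id = b.venue_id.
- v row (venue_id=5): no match → kept, b columns NULL.
- v row (venue_id=3): no match → kept, b columns NULL.
- v row (venue_id=7): matches 2 b row(s) → 2 output row(s).
- v row (venue_id=6): no match → kept, b columns NULL.
- 2 row(s) from b found no v partner → padded with NULL.

NULL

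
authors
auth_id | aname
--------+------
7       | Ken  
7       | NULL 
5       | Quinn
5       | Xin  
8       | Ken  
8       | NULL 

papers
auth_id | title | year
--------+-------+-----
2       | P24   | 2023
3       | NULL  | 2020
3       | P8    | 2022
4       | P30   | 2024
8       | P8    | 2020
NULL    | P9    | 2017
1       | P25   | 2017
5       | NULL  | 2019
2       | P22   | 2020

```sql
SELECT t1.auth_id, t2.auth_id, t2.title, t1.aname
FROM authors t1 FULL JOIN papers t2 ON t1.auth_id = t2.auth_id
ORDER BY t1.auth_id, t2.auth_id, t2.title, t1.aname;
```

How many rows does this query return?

FULL OUTER JOIN keeps every row from both sides; unmatched rows get NULL for the other side's columns.
Matching on t1.auth_id = t2.auth_id. A NULL in a compared column never satisfies the condition.
- t1 row (auth_id=7): no match → kept, t2 columns NULL.
- t1 row (auth_id=7): no match → kept, t2 columns NULL.
- t1 row (auth_id=5): matches 1 t2 row(s) → 1 output row(s).
- t1 row (auth_id=5): matches 1 t2 row(s) → 1 output row(s).
- t1 row (auth_id=8): matches 1 t2 row(s) → 1 output row(s).
- t1 row (auth_id=8): matches 1 t2 row(s) → 1 output row(s).
- 7 row(s) from t2 found no t1 partner → padded with NULL.
Total: 4 matched + 9 padded = 13 rows.

13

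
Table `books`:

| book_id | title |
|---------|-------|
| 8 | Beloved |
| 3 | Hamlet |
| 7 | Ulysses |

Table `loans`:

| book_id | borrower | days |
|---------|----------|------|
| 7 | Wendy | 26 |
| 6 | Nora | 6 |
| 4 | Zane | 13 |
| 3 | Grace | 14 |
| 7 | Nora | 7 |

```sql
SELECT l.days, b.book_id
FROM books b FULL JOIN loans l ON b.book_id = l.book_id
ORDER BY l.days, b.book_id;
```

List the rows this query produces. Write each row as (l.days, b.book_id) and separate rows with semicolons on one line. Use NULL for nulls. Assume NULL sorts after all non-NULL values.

FULL OUTER JOIN keeps every row from both sides; unmatched rows get NULL for the other side's columns.
Matching on b.book_id = l.book_id.
Matched pairs: 3; unmatched b rows kept: 1; unmatched l rows kept: 2.

(6, NULL); (7, 7); (13, NULL); (14, 3); (26, 7); (NULL, 8)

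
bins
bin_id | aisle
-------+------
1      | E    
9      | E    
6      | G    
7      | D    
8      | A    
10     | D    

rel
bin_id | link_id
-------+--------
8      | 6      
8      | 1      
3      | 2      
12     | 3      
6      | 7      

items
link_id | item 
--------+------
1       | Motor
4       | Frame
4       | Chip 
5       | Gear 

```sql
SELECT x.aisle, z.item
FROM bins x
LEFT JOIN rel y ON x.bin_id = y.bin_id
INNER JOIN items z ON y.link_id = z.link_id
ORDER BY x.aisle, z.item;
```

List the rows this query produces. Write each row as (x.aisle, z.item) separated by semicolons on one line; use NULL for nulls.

Step 1 — x LEFT JOIN y on bin_id → 7 row(s).
Then INNER JOIN `items z` on link_id: keep only rows whose y.link_id appears in z.

(A, Motor)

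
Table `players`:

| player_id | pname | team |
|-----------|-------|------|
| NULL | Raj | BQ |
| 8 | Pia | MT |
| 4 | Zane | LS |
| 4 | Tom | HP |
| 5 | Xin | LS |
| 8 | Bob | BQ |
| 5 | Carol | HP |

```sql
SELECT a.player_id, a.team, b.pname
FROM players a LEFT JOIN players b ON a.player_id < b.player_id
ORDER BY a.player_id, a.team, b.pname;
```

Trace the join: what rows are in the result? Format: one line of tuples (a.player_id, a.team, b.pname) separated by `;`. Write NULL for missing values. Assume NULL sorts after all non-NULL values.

LEFT JOIN keeps every row from `players a`; unmatched rows get NULL for `players b`'s columns.
Matching on a.player_id < b.player_id. A NULL in a compared column never satisfies the condition.
Matched pairs: 12; unmatched a rows kept: 3.

(4, HP, Bob); (4, HP, Carol); (4, HP, Pia); (4, HP, Xin); (4, LS, Bob); (4, LS, Carol); (4, LS, Pia); (4, LS, Xin); (5, HP, Bob); (5, HP, Pia); (5, LS, Bob); (5, LS, Pia); (8, BQ, NULL); (8, MT, NULL); (NULL, BQ, NULL)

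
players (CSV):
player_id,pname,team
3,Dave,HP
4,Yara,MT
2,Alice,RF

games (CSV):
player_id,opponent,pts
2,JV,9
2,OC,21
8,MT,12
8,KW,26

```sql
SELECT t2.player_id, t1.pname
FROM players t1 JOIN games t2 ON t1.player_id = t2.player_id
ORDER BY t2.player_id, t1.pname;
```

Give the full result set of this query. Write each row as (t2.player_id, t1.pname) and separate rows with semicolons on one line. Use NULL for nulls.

(2, Alice); (2, Alice)

INNER JOIN keeps only pairs where the ON condition holds.
Matching on t1.player_id = t2.player_id.
- t1 (player_id=3) has no partner → excluded.
- t1 (player_id=4) has no partner → excluded.
- t1 (player_id=2) pairs with 2 row(s) of t2.
After projecting and ordering:
t2.player_id | t1.pname
2 | Alice
2 | Alice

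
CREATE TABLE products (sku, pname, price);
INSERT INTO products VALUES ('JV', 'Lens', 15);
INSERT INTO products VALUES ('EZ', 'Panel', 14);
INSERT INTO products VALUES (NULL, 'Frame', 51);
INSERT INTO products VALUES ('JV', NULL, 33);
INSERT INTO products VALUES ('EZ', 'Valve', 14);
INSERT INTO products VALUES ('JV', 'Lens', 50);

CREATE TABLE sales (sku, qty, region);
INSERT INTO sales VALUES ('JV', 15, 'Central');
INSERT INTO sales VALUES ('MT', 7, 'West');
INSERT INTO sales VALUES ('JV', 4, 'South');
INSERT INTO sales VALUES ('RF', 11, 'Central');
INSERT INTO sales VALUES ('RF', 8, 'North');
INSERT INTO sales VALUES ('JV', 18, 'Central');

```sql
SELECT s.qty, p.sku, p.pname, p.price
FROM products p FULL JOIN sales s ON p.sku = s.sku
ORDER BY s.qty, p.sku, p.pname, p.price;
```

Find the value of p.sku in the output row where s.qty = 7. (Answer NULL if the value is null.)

FULL OUTER JOIN keeps every row from both sides; unmatched rows get NULL for the other side's columns.
Matching on p.sku = s.sku. A NULL in a compared column never satisfies the condition.
- p (sku=JV) pairs with 3 row(s) of s.
- p (sku=EZ) has no partner → padded with NULL.
- p (sku=NULL) has no partner → padded with NULL.
- p (sku=JV) pairs with 3 row(s) of s.
- p (sku=EZ) has no partner → padded with NULL.
- p (sku=JV) pairs with 3 row(s) of s.
- 3 s row(s) had no p match → kept, p columns NULL.

NULL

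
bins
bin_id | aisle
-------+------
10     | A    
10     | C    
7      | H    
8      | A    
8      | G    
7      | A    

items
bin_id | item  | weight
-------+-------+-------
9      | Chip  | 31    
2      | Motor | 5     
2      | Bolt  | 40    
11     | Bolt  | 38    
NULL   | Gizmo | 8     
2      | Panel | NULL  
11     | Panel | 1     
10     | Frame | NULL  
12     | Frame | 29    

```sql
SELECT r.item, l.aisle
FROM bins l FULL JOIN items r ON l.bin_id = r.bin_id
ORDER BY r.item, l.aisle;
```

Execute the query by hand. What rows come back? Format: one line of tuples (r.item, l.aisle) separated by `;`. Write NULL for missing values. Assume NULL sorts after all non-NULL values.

(Bolt, NULL); (Bolt, NULL); (Chip, NULL); (Frame, A); (Frame, C); (Frame, NULL); (Gizmo, NULL); (Motor, NULL); (Panel, NULL); (Panel, NULL); (NULL, A); (NULL, A); (NULL, G); (NULL, H)

FULL OUTER JOIN keeps every row from both sides; unmatched rows get NULL for the other side's columns.
Matching on l.bin_id = r.bin_id. A NULL in a compared column never satisfies the condition.
- bin_id=10: 1 matching r row(s), so 1 row(s) emitted.
- bin_id=10: 1 matching r row(s), so 1 row(s) emitted.
- bin_id=7: no r row matches, row kept with r columns NULL.
- bin_id=8: no r row matches, row kept with r columns NULL.
- bin_id=8: no r row matches, row kept with r columns NULL.
- bin_id=7: no r row matches, row kept with r columns NULL.
- 8 r row(s) had no l match → kept, l columns NULL.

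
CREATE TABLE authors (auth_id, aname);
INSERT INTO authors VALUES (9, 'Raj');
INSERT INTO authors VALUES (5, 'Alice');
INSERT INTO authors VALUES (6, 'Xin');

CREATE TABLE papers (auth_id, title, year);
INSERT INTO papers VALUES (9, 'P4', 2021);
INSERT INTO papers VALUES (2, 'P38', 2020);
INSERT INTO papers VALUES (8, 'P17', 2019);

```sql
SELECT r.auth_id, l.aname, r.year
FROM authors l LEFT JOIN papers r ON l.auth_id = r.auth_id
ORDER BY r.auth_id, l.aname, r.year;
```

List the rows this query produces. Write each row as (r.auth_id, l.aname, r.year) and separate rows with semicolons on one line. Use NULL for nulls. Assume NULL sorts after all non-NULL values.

(9, Raj, 2021); (NULL, Alice, NULL); (NULL, Xin, NULL)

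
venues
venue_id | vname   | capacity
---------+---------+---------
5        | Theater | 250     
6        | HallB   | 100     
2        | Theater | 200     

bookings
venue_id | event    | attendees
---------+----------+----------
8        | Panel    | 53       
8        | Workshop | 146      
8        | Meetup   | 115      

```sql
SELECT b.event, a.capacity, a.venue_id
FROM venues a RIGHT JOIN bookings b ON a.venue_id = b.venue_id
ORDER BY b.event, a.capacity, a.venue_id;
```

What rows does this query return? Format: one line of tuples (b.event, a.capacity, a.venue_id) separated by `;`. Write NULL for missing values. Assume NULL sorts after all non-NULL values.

(Meetup, NULL, NULL); (Panel, NULL, NULL); (Workshop, NULL, NULL)

RIGHT JOIN keeps every row from `bookings`; unmatched rows get NULL for `venues`'s columns.
Matching on a.venue_id = b.venue_id.
Matched pairs: 0; unmatched b rows kept: 3.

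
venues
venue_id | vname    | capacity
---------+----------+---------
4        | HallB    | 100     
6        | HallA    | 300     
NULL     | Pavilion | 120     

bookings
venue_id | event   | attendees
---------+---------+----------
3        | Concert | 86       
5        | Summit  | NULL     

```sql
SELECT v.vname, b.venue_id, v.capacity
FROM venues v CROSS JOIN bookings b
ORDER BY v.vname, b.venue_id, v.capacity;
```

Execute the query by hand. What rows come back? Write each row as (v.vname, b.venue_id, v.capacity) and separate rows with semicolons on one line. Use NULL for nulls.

CROSS JOIN pairs every row of `venues` with every row of `bookings`: 3 × 2 = 6 rows.

(HallA, 3, 300); (HallA, 5, 300); (HallB, 3, 100); (HallB, 5, 100); (Pavilion, 3, 120); (Pavilion, 5, 120)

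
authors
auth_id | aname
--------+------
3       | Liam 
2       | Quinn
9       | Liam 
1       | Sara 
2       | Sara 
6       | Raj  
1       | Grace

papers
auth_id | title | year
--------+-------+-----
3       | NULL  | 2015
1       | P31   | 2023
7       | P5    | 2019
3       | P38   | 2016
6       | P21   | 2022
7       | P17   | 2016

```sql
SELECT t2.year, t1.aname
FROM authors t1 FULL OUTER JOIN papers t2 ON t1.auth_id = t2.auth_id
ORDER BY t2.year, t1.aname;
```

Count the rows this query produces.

FULL OUTER JOIN keeps every row from both sides; unmatched rows get NULL for the other side's columns.
Matching on t1.auth_id = t2.auth_id.
Matched pairs: 5; unmatched t1 rows kept: 3; unmatched t2 rows kept: 2.
Total: 5 matched + 5 padded = 10 rows.

10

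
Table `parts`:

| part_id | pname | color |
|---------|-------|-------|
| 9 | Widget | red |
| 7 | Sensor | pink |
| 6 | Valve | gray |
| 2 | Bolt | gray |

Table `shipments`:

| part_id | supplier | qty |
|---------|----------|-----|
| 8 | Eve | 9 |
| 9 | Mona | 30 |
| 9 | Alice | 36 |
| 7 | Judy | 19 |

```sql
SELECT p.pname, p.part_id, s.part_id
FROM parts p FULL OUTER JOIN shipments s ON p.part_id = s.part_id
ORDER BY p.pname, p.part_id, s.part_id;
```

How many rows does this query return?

6

FULL OUTER JOIN keeps every row from both sides; unmatched rows get NULL for the other side's columns.
Matching on p.part_id = s.part_id.
Matched pairs: 3; unmatched p rows kept: 2; unmatched s rows kept: 1.
Total: 3 matched + 3 padded = 6 rows.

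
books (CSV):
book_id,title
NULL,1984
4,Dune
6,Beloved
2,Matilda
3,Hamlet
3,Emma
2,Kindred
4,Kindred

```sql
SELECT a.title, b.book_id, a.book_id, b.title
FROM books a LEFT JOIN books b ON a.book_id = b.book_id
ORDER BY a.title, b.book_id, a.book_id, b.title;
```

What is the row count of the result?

14

LEFT JOIN keeps every row from `books a`; unmatched rows get NULL for `books b`'s columns.
Matching on a.book_id = b.book_id. A NULL in a compared column never satisfies the condition.
- a (book_id=NULL) has no partner → padded with NULL.
- a (book_id=4) pairs with 2 row(s) of b.
- a (book_id=6) pairs with 1 row(s) of b.
- a (book_id=2) pairs with 2 row(s) of b.
- a (book_id=3) pairs with 2 row(s) of b.
- a (book_id=3) pairs with 2 row(s) of b.
- a (book_id=2) pairs with 2 row(s) of b.
- a (book_id=4) pairs with 2 row(s) of b.
Total: 13 matched + 1 padded = 14 rows.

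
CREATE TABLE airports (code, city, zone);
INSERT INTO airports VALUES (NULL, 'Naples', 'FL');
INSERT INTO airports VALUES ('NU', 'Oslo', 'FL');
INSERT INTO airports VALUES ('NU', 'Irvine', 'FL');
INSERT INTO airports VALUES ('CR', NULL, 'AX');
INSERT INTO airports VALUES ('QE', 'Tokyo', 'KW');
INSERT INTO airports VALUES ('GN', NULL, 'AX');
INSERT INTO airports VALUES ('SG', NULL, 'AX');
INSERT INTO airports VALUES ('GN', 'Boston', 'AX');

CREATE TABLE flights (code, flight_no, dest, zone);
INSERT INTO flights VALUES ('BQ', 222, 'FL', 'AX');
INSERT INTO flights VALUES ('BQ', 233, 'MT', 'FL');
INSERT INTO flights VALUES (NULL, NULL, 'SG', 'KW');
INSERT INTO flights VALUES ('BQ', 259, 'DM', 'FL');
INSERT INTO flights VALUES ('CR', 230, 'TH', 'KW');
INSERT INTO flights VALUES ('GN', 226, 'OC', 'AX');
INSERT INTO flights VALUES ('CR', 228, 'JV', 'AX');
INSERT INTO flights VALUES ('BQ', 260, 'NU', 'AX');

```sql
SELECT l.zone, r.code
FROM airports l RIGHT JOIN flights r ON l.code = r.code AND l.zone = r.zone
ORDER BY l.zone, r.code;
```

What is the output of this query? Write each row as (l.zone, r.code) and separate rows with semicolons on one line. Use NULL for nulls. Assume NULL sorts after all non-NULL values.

(AX, CR); (AX, GN); (AX, GN); (NULL, BQ); (NULL, BQ); (NULL, BQ); (NULL, BQ); (NULL, CR); (NULL, NULL)

RIGHT JOIN keeps every row from `flights`; unmatched rows get NULL for `airports`'s columns.
Matching on l.code = r.code AND l.zone = r.zone. A NULL in a compared column never satisfies the condition.
- l row (code=NULL, zone=FL): no match.
- l row (code=NU, zone=FL): no match.
- l row (code=NU, zone=FL): no match.
- l row (code=CR, zone=AX): matches 1 r row(s) → 1 output row(s).
- l row (code=QE, zone=KW): no match.
- l row (code=GN, zone=AX): matches 1 r row(s) → 1 output row(s).
- l row (code=SG, zone=AX): no match.
- l row (code=GN, zone=AX): matches 1 r row(s) → 1 output row(s).
- 6 row(s) from r found no l partner → padded with NULL.
After projecting and ordering:
l.zone | r.code
AX | CR
AX | GN
AX | GN
NULL | BQ
NULL | BQ
NULL | BQ
NULL | BQ
NULL | CR
NULL | NULL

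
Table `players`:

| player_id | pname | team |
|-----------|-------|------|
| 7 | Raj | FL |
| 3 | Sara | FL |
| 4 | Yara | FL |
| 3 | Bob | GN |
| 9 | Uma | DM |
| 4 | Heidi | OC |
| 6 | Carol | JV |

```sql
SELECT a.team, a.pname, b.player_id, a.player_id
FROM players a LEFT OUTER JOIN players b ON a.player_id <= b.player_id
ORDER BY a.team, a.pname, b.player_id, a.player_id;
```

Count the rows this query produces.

30

LEFT JOIN keeps every row from `players a`; unmatched rows get NULL for `players b`'s columns.
Matching on a.player_id <= b.player_id.
- player_id=7: 2 matching b row(s), so 2 row(s) emitted.
- player_id=3: 7 matching b row(s), so 7 row(s) emitted.
- player_id=4: 5 matching b row(s), so 5 row(s) emitted.
- player_id=3: 7 matching b row(s), so 7 row(s) emitted.
- player_id=9: 1 matching b row(s), so 1 row(s) emitted.
- player_id=4: 5 matching b row(s), so 5 row(s) emitted.
- player_id=6: 3 matching b row(s), so 3 row(s) emitted.
Total: 30 rows.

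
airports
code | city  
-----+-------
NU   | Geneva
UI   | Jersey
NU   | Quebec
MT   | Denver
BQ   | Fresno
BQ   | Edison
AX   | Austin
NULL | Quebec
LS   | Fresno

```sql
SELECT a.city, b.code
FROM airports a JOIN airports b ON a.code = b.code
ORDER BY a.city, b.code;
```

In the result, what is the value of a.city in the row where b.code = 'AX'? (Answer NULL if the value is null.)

INNER JOIN keeps only pairs where the ON condition holds.
Matching on a.code = b.code. A NULL in a compared column never satisfies the condition.
- a (code=NU) pairs with 2 row(s) of b.
- a (code=UI) pairs with 1 row(s) of b.
- a (code=NU) pairs with 2 row(s) of b.
- a (code=MT) pairs with 1 row(s) of b.
- a (code=BQ) pairs with 2 row(s) of b.
- a (code=BQ) pairs with 2 row(s) of b.
- a (code=AX) pairs with 1 row(s) of b.
- a (code=NULL) has no partner → excluded.
- a (code=LS) pairs with 1 row(s) of b.

Austin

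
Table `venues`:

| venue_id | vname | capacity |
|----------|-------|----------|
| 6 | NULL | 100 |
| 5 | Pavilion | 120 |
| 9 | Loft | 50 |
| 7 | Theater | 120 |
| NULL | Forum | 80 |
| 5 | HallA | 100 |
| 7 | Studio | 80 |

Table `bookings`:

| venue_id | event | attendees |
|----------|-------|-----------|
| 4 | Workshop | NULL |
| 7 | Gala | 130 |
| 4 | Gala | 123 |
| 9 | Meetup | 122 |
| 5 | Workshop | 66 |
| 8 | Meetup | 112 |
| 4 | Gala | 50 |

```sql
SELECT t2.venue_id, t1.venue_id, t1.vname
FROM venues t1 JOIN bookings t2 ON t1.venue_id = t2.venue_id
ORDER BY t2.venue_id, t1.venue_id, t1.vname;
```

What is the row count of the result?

5

INNER JOIN keeps only pairs where the ON condition holds.
Matching on t1.venue_id = t2.venue_id. A NULL in a compared column never satisfies the condition.
- t1[0] venue_id=6 → no match; dropped.
- t1[1] venue_id=5 → 1 match(es) in t2 → 1 row(s).
- t1[2] venue_id=9 → 1 match(es) in t2 → 1 row(s).
- t1[3] venue_id=7 → 1 match(es) in t2 → 1 row(s).
- t1[4] venue_id=NULL → no match; dropped.
- t1[5] venue_id=5 → 1 match(es) in t2 → 1 row(s).
- t1[6] venue_id=7 → 1 match(es) in t2 → 1 row(s).
Total: 5 rows.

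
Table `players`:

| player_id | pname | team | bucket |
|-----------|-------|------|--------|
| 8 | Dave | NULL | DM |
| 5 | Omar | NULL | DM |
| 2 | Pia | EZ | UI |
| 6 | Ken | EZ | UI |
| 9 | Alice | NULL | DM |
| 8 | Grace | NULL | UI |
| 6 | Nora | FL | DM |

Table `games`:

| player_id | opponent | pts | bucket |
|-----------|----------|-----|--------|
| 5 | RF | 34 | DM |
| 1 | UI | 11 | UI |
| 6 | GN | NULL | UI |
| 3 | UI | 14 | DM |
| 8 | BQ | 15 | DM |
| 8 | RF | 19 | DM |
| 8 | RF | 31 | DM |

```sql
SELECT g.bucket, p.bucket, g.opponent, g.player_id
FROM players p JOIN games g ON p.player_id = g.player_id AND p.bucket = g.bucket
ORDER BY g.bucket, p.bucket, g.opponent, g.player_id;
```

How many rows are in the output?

5

INNER JOIN keeps only pairs where the ON condition holds.
Matching on p.player_id = g.player_id AND p.bucket = g.bucket.
- p (player_id=8, bucket=DM) pairs with 3 row(s) of g.
- p (player_id=5, bucket=DM) pairs with 1 row(s) of g.
- p (player_id=2, bucket=UI) has no partner → excluded.
- p (player_id=6, bucket=UI) pairs with 1 row(s) of g.
- p (player_id=9, bucket=DM) has no partner → excluded.
- p (player_id=8, bucket=UI) has no partner → excluded.
- p (player_id=6, bucket=DM) has no partner → excluded.
Total: 5 rows.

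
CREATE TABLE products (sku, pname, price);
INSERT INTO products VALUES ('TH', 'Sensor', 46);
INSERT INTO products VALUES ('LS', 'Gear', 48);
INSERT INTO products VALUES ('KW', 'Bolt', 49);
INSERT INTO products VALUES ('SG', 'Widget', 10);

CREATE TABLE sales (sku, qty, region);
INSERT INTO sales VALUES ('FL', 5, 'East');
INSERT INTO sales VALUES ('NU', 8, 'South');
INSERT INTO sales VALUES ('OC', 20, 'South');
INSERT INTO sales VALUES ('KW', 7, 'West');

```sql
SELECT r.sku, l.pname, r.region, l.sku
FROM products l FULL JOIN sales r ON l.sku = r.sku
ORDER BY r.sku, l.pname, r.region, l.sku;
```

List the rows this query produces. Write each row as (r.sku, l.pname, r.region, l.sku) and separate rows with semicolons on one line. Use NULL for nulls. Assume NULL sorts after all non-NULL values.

FULL OUTER JOIN keeps every row from both sides; unmatched rows get NULL for the other side's columns.
Matching on l.sku = r.sku.
Matched pairs: 1; unmatched l rows kept: 3; unmatched r rows kept: 3.

(FL, NULL, East, NULL); (KW, Bolt, West, KW); (NU, NULL, South, NULL); (OC, NULL, South, NULL); (NULL, Gear, NULL, LS); (NULL, Sensor, NULL, TH); (NULL, Widget, NULL, SG)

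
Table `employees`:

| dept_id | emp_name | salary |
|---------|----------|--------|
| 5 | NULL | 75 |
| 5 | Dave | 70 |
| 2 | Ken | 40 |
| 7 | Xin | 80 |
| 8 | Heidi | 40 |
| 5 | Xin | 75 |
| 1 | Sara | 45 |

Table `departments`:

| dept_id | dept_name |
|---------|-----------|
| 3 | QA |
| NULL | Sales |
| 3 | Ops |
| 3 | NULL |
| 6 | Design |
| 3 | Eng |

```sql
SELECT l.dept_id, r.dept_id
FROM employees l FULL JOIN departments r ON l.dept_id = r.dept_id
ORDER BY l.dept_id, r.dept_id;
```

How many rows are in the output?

FULL OUTER JOIN keeps every row from both sides; unmatched rows get NULL for the other side's columns.
Matching on l.dept_id = r.dept_id. A NULL in a compared column never satisfies the condition.
Matched pairs: 0; unmatched l rows kept: 7; unmatched r rows kept: 6.
Total: 0 matched + 13 padded = 13 rows.

13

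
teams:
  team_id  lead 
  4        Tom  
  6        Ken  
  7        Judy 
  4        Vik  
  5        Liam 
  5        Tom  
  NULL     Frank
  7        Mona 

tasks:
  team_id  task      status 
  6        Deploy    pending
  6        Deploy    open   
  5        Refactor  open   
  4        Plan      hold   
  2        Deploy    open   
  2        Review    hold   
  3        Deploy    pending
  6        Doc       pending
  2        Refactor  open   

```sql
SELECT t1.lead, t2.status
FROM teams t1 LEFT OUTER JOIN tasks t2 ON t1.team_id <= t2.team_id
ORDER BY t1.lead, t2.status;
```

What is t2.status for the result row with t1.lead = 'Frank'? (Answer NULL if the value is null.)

NULL

LEFT JOIN keeps every row from `teams`; unmatched rows get NULL for `tasks`'s columns.
Matching on t1.team_id <= t2.team_id. A NULL in a compared column never satisfies the condition.
Matched pairs: 21; unmatched t1 rows kept: 3.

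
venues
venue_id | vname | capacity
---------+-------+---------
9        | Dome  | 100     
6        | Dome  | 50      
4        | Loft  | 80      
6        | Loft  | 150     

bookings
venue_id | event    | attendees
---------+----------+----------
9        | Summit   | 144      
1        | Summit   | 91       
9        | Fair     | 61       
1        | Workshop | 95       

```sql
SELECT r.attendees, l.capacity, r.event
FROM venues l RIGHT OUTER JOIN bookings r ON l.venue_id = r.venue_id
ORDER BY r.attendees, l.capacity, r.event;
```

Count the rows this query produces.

4

RIGHT JOIN keeps every row from `bookings`; unmatched rows get NULL for `venues`'s columns.
Matching on l.venue_id = r.venue_id.
- l (venue_id=9) pairs with 2 row(s) of r.
- l (venue_id=6) has no partner in r.
- l (venue_id=4) has no partner in r.
- l (venue_id=6) has no partner in r.
- plus 2 unmatched r row(s), each kept with NULL l columns.
Total: 2 matched + 2 padded = 4 rows.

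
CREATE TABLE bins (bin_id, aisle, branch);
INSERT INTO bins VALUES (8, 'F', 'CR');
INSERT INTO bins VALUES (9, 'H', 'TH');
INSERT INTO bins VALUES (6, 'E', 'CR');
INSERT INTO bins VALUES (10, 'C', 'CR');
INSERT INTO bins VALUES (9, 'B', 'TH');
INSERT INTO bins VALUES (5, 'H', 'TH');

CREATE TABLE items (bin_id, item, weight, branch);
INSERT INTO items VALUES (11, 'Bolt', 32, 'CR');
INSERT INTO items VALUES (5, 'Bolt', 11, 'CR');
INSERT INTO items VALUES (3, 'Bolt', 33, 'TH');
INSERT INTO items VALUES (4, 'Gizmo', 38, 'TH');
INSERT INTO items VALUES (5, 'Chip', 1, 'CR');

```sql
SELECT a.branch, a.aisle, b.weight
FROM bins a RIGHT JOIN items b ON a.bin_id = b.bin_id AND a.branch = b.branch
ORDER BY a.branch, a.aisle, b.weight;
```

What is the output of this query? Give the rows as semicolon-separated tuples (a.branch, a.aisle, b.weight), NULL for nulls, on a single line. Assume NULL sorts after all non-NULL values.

RIGHT JOIN keeps every row from `items`; unmatched rows get NULL for `bins`'s columns.
Matching on a.bin_id = b.bin_id AND a.branch = b.branch.
Matched pairs: 0; unmatched b rows kept: 5.

(NULL, NULL, 1); (NULL, NULL, 11); (NULL, NULL, 32); (NULL, NULL, 33); (NULL, NULL, 38)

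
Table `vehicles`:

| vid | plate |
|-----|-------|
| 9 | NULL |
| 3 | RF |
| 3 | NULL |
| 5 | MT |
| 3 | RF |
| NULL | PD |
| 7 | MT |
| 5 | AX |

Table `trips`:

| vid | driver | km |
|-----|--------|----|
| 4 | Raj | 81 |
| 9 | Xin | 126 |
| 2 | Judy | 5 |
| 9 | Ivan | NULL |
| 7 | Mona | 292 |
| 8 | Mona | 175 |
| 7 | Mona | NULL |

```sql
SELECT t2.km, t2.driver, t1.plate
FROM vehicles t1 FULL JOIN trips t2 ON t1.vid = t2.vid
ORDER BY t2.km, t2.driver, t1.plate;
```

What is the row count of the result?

FULL OUTER JOIN keeps every row from both sides; unmatched rows get NULL for the other side's columns.
Matching on t1.vid = t2.vid. A NULL in a compared column never satisfies the condition.
- vid=9: 2 matching t2 row(s), so 2 row(s) emitted.
- vid=3: no t2 row matches, row kept with t2 columns NULL.
- vid=3: no t2 row matches, row kept with t2 columns NULL.
- vid=5: no t2 row matches, row kept with t2 columns NULL.
- vid=3: no t2 row matches, row kept with t2 columns NULL.
- vid=NULL: no t2 row matches, row kept with t2 columns NULL.
- vid=7: 2 matching t2 row(s), so 2 row(s) emitted.
- vid=5: no t2 row matches, row kept with t2 columns NULL.
- 3 row(s) from t2 found no t1 partner → padded with NULL.
Total: 4 matched + 9 padded = 13 rows.

13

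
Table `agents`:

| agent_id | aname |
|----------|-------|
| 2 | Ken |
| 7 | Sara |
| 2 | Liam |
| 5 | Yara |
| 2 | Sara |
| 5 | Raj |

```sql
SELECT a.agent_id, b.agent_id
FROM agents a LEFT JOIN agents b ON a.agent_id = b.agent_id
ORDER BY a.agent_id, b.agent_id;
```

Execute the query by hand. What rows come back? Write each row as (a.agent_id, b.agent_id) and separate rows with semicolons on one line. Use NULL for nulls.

LEFT JOIN keeps every row from `agents a`; unmatched rows get NULL for `agents b`'s columns.
Matching on a.agent_id = b.agent_id.
Matched pairs: 14; unmatched a rows kept: 0.

(2, 2); (2, 2); (2, 2); (2, 2); (2, 2); (2, 2); (2, 2); (2, 2); (2, 2); (5, 5); (5, 5); (5, 5); (5, 5); (7, 7)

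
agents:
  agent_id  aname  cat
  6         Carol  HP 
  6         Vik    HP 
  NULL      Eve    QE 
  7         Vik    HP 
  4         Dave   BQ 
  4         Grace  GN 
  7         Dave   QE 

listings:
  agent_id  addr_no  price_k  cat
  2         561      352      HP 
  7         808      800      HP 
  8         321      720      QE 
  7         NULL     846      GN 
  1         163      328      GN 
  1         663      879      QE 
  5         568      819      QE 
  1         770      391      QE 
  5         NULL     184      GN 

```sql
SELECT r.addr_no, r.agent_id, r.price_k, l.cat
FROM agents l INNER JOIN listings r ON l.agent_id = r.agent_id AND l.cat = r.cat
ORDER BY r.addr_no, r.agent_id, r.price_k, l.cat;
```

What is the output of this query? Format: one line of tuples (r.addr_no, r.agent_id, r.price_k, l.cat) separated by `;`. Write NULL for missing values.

(808, 7, 800, HP)

INNER JOIN keeps only pairs where the ON condition holds.
Matching on l.agent_id = r.agent_id AND l.cat = r.cat. A NULL in a compared column never satisfies the condition.
- agent_id=6, cat=HP: no matching r row, dropped.
- agent_id=6, cat=HP: no matching r row, dropped.
- agent_id=NULL, cat=QE: no matching r row, dropped.
- agent_id=7, cat=HP: 1 matching r row(s), so 1 row(s) emitted.
- agent_id=4, cat=BQ: no matching r row, dropped.
- agent_id=4, cat=GN: no matching r row, dropped.
- agent_id=7, cat=QE: no matching r row, dropped.
After projecting and ordering:
r.addr_no | r.agent_id | r.price_k | l.cat
808 | 7 | 800 | HP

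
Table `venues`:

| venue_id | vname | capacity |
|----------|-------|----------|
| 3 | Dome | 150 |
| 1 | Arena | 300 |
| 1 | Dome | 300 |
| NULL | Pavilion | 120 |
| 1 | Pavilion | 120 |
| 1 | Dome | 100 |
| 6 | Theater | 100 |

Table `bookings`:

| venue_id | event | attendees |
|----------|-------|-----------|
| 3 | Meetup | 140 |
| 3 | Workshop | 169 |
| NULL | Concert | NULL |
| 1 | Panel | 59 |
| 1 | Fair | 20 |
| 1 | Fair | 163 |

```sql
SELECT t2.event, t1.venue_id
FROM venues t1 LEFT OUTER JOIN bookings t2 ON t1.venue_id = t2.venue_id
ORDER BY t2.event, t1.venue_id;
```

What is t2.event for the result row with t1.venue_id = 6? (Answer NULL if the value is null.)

LEFT JOIN keeps every row from `venues`; unmatched rows get NULL for `bookings`'s columns.
Matching on t1.venue_id = t2.venue_id. A NULL in a compared column never satisfies the condition.
- t1 (venue_id=3) pairs with 2 row(s) of t2.
- t1 (venue_id=1) pairs with 3 row(s) of t2.
- t1 (venue_id=1) pairs with 3 row(s) of t2.
- t1 (venue_id=NULL) has no partner → padded with NULL.
- t1 (venue_id=1) pairs with 3 row(s) of t2.
- t1 (venue_id=1) pairs with 3 row(s) of t2.
- t1 (venue_id=6) has no partner → padded with NULL.

NULL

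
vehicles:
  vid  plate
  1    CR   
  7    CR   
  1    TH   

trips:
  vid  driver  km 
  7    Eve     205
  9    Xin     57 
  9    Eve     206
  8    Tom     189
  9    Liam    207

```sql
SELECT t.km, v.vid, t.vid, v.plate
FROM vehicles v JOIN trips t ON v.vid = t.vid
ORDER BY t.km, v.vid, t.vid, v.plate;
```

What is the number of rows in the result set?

INNER JOIN keeps only pairs where the ON condition holds.
Matching on v.vid = t.vid.
Matched pairs: 1.
Total: 1 rows.

1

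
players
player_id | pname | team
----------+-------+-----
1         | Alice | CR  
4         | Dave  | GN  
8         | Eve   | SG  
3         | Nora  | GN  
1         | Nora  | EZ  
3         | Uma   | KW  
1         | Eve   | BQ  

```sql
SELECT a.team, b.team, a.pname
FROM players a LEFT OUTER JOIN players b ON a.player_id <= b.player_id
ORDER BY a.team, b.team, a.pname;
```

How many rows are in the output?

LEFT JOIN keeps every row from `players a`; unmatched rows get NULL for `players b`'s columns.
Matching on a.player_id <= b.player_id.
Matched pairs: 32; unmatched a rows kept: 0.
Total: 32 rows.

32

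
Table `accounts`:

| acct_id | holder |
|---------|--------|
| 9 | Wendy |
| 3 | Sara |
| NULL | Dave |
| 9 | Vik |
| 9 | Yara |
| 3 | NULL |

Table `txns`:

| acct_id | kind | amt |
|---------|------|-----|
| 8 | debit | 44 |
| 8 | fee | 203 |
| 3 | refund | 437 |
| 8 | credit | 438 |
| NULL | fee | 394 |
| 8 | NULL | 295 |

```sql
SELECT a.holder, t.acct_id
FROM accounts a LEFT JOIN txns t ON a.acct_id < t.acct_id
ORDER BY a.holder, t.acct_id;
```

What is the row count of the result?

12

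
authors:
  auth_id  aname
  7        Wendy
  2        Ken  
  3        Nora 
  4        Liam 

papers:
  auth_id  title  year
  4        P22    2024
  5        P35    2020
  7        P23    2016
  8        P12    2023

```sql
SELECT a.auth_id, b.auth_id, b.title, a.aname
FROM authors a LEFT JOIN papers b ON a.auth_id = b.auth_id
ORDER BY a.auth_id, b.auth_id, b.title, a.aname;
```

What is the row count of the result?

LEFT JOIN keeps every row from `authors`; unmatched rows get NULL for `papers`'s columns.
Matching on a.auth_id = b.auth_id.
Matched pairs: 2; unmatched a rows kept: 2.
Total: 2 matched + 2 padded = 4 rows.

4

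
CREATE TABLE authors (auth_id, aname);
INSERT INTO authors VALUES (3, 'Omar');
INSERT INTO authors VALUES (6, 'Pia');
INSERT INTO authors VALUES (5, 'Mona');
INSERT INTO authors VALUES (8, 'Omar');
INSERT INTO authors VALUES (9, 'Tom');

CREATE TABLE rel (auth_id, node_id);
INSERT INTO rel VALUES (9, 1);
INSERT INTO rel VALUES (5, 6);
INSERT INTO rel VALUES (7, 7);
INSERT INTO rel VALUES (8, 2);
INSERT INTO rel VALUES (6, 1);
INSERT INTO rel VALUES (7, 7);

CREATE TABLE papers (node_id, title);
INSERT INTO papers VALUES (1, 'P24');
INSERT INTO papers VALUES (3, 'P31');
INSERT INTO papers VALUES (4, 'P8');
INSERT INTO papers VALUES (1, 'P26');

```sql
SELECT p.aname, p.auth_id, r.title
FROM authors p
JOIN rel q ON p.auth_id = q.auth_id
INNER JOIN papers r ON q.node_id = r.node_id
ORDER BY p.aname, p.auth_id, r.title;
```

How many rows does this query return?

Step 1 — p INNER JOIN q on auth_id → 4 row(s).
Then INNER JOIN `papers r` on node_id: keep only rows whose q.node_id appears in r.
Result: 4 row(s).

4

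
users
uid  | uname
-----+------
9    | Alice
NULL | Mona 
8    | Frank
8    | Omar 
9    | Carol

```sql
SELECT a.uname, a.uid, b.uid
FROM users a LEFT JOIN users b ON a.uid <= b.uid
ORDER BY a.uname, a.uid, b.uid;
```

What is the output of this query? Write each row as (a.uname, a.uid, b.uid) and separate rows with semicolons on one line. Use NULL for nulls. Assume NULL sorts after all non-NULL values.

(Alice, 9, 9); (Alice, 9, 9); (Carol, 9, 9); (Carol, 9, 9); (Frank, 8, 8); (Frank, 8, 8); (Frank, 8, 9); (Frank, 8, 9); (Mona, NULL, NULL); (Omar, 8, 8); (Omar, 8, 8); (Omar, 8, 9); (Omar, 8, 9)

LEFT JOIN keeps every row from `users a`; unmatched rows get NULL for `users b`'s columns.
Matching on a.uid <= b.uid. A NULL in a compared column never satisfies the condition.
- a (uid=9) pairs with 2 row(s) of b.
- a (uid=NULL) has no partner → padded with NULL.
- a (uid=8) pairs with 4 row(s) of b.
- a (uid=8) pairs with 4 row(s) of b.
- a (uid=9) pairs with 2 row(s) of b.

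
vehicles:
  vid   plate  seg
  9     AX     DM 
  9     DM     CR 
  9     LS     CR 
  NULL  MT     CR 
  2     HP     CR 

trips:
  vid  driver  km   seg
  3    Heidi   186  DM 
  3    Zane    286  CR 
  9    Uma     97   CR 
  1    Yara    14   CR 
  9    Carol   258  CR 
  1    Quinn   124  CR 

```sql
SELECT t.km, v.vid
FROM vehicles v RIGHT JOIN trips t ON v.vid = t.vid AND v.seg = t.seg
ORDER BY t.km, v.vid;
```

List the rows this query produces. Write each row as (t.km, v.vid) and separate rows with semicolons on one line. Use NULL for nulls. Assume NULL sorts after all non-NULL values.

(14, NULL); (97, 9); (97, 9); (124, NULL); (186, NULL); (258, 9); (258, 9); (286, NULL)

RIGHT JOIN keeps every row from `trips`; unmatched rows get NULL for `vehicles`'s columns.
Matching on v.vid = t.vid AND v.seg = t.seg. A NULL in a compared column never satisfies the condition.
- v row (vid=9, seg=DM): no match.
- v row (vid=9, seg=CR): matches 2 t row(s) → 2 output row(s).
- v row (vid=9, seg=CR): matches 2 t row(s) → 2 output row(s).
- v row (vid=NULL, seg=CR): no match.
- v row (vid=2, seg=CR): no match.
- 4 row(s) from t found no v partner → padded with NULL.
After projecting and ordering:
t.km | v.vid
14 | NULL
97 | 9
97 | 9
124 | NULL
186 | NULL
258 | 9
258 | 9
286 | NULL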